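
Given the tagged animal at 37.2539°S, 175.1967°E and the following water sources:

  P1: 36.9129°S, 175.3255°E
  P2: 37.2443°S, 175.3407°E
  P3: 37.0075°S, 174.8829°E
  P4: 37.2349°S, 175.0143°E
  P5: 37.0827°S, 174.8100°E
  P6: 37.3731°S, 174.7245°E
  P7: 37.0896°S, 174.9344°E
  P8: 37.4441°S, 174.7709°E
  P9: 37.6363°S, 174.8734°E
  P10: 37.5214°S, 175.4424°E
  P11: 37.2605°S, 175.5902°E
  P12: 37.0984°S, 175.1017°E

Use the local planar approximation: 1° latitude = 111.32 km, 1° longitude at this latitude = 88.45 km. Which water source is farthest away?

Distances from 37.2539°S, 175.1967°E:
P1: √((0.3410·111.32)² + (0.1288·88.45)²) = √(1440.970710 + 129.785866) = 39.6328 km
P2: √((0.0096·111.32)² + (0.1440·88.45)²) = √(1.142060 + 162.226074) = 12.7816 km
P3: √((0.2464·111.32)² + (-0.3138·88.45)²) = √(752.363646 + 770.373886) = 39.0223 km
P4: √((0.0190·111.32)² + (-0.1824·88.45)²) = √(4.473563 + 260.282724) = 16.2713 km
P5: √((0.1712·111.32)² + (-0.3867·88.45)²) = √(363.206754 + 1169.887279) = 39.1547 km
P6: √((-0.1192·111.32)² + (-0.4722·88.45)²) = √(176.075490 + 1744.406274) = 43.8233 km
P7: √((0.1643·111.32)² + (-0.2623·88.45)²) = √(334.519564 + 538.260184) = 29.5428 km
P8: √((-0.1902·111.32)² + (-0.4258·88.45)²) = √(448.298639 + 1418.426997) = 43.2056 km
P9: √((-0.3824·111.32)² + (-0.3233·88.45)²) = √(1812.100009 + 817.724639) = 51.2818 km
P10: √((-0.2675·111.32)² + (0.2457·88.45)²) = √(886.735240 + 472.286996) = 36.8649 km
P11: √((-0.0066·111.32)² + (0.3935·88.45)²) = √(0.539802 + 1211.393246) = 34.8128 km
P12: √((0.1555·111.32)² + (-0.0950·88.45)²) = √(299.645101 + 70.606208) = 19.2419 km
Maximum: P9 at 51.2818 km.

P9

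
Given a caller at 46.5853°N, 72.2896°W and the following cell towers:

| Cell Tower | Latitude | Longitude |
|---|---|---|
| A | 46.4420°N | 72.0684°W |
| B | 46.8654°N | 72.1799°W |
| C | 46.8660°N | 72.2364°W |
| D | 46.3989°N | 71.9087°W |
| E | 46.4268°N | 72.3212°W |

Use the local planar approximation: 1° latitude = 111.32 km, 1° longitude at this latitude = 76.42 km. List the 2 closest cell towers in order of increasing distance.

E, A

Distances from 46.5853°N, 72.2896°W:
A: √((-0.1433·111.32)² + (0.2212·76.42)²) = √(254.471281 + 285.748732) = 23.2426 km
B: √((0.2801·111.32)² + (0.1097·76.42)²) = √(972.238048 + 70.279283) = 32.2880 km
C: √((0.2807·111.32)² + (0.0532·76.42)²) = √(976.407756 + 16.528648) = 31.5109 km
D: √((-0.1864·111.32)² + (0.3809·76.42)²) = √(430.564492 + 847.297670) = 35.7472 km
E: √((-0.1585·111.32)² + (-0.0316·76.42)²) = √(311.318499 + 5.831607) = 17.8087 km
Sorted: E (17.8087 km) < A (23.2426 km) < C (31.5109 km) < B (32.2880 km) < …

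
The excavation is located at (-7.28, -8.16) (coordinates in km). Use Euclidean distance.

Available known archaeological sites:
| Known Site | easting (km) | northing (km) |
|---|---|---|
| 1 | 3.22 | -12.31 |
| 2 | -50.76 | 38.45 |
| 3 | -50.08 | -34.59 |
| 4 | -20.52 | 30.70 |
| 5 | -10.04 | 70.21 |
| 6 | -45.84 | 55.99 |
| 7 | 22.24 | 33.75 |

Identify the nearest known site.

Distances from (-7.28, -8.16):
1: 11.29 km
2: 63.74 km
3: 50.30 km
4: 41.05 km
5: 78.42 km
6: 74.85 km
7: 51.26 km
Minimum: 1 at 11.29 km.

1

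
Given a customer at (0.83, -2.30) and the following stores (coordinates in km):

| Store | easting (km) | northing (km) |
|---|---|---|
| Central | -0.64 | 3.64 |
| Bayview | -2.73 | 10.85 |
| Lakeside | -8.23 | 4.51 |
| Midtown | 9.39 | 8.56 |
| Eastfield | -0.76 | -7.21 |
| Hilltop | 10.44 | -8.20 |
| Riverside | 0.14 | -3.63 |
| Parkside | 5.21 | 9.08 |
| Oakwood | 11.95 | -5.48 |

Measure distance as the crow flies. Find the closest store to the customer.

Distances from (0.83, -2.30):
Central: 6.12 km
Bayview: 13.62 km
Lakeside: 11.33 km
Midtown: 13.83 km
Eastfield: 5.16 km
Hilltop: 11.28 km
Riverside: 1.50 km
Parkside: 12.19 km
Oakwood: 11.57 km
Minimum: Riverside at 1.50 km.

Riverside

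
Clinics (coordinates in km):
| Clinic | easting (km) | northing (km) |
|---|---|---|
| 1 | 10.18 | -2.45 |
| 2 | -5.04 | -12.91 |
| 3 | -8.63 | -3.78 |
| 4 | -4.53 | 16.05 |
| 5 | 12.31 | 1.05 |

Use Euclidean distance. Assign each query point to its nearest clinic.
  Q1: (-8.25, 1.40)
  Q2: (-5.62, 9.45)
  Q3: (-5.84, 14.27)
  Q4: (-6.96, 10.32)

Q1→3; Q2→4; Q3→4; Q4→4

Q1 at (-8.25, 1.40):
  1: √((18.43)² + (-3.85)²) = √(339.6649 + 14.8225) = 18.83 km
  2: √((3.21)² + (-14.31)²) = √(10.3041 + 204.7761) = 14.67 km
  3: √((-0.38)² + (-5.18)²) = √(0.1444 + 26.8324) = 5.19 km
  4: √((3.72)² + (14.65)²) = √(13.8384 + 214.6225) = 15.11 km
  5: √((20.56)² + (-0.35)²) = √(422.7136 + 0.1225) = 20.56 km
  → nearest: 3 (5.19 km)
Q2 at (-5.62, 9.45):
  1: √((15.80)² + (-11.90)²) = √(249.6400 + 141.6100) = 19.78 km
  2: √((0.58)² + (-22.36)²) = √(0.3364 + 499.9696) = 22.37 km
  3: √((-3.01)² + (-13.23)²) = √(9.0601 + 175.0329) = 13.57 km
  4: √((1.09)² + (6.60)²) = √(1.1881 + 43.5600) = 6.69 km
  5: √((17.93)² + (-8.40)²) = √(321.4849 + 70.5600) = 19.80 km
  → nearest: 4 (6.69 km)
Q3 at (-5.84, 14.27):
  1: √((16.02)² + (-16.72)²) = √(256.6404 + 279.5584) = 23.16 km
  2: √((0.80)² + (-27.18)²) = √(0.6400 + 738.7524) = 27.19 km
  3: √((-2.79)² + (-18.05)²) = √(7.7841 + 325.8025) = 18.26 km
  4: √((1.31)² + (1.78)²) = √(1.7161 + 3.1684) = 2.21 km
  5: √((18.15)² + (-13.22)²) = √(329.4225 + 174.7684) = 22.45 km
  → nearest: 4 (2.21 km)
Q4 at (-6.96, 10.32):
  1: √((17.14)² + (-12.77)²) = √(293.7796 + 163.0729) = 21.37 km
  2: √((1.92)² + (-23.23)²) = √(3.6864 + 539.6329) = 23.31 km
  3: √((-1.67)² + (-14.10)²) = √(2.7889 + 198.8100) = 14.20 km
  4: √((2.43)² + (5.73)²) = √(5.9049 + 32.8329) = 6.22 km
  5: √((19.27)² + (-9.27)²) = √(371.3329 + 85.9329) = 21.38 km
  → nearest: 4 (6.22 km)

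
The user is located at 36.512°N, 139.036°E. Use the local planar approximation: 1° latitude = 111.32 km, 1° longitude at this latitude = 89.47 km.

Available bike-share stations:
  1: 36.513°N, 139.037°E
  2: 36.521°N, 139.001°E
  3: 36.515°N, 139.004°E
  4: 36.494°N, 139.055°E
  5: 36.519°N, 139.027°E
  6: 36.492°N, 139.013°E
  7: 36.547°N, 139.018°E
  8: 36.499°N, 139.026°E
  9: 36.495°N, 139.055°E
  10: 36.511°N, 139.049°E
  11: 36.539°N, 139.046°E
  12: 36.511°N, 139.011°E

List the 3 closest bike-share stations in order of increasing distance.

1, 5, 10

Distances from 36.512°N, 139.036°E:
1: √((0.001·111.32)² + (0.001·89.47)²) = √(0.01239 + 0.00800) = 0.143 km
2: √((0.009·111.32)² + (-0.035·89.47)²) = √(1.00376 + 9.80598) = 3.288 km
3: √((0.003·111.32)² + (-0.032·89.47)²) = √(0.11153 + 8.19700) = 2.882 km
4: √((-0.018·111.32)² + (0.019·89.47)²) = √(4.01505 + 2.88976) = 2.628 km
5: √((0.007·111.32)² + (-0.009·89.47)²) = √(0.60721 + 0.64840) = 1.121 km
6: √((-0.020·111.32)² + (-0.023·89.47)²) = √(4.95686 + 4.23458) = 3.032 km
7: √((0.035·111.32)² + (-0.018·89.47)²) = √(15.18037 + 2.59358) = 4.216 km
8: √((-0.013·111.32)² + (-0.010·89.47)²) = √(2.09427 + 0.80049) = 1.701 km
9: √((-0.017·111.32)² + (0.019·89.47)²) = √(3.58133 + 2.88976) = 2.544 km
10: √((-0.001·111.32)² + (0.013·89.47)²) = √(0.01239 + 1.35282) = 1.168 km
11: √((0.027·111.32)² + (0.010·89.47)²) = √(9.03387 + 0.80049) = 3.136 km
12: √((-0.001·111.32)² + (-0.025·89.47)²) = √(0.01239 + 5.00305) = 2.240 km
Sorted: 1 (0.143 km) < 5 (1.121 km) < 10 (1.168 km) < 8 (1.701 km) < 12 (2.240 km) < …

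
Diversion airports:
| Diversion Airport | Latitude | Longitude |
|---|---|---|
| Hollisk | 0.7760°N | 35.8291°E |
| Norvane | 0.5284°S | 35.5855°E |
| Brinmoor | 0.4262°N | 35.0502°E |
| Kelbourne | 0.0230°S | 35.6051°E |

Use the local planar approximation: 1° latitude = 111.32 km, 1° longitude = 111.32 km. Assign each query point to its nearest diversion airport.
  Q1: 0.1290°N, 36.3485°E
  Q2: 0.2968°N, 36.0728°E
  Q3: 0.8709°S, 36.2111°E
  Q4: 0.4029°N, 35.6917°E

Q1 at 0.1290°N, 36.3485°E:
  Hollisk: 92.3611 km
  Norvane: 112.1155 km
  Brinmoor: 148.2651 km
  Kelbourne: 84.4674 km
  → nearest: Kelbourne (84.4674 km)
Q2 at 0.2968°N, 36.0728°E:
  Hollisk: 59.8465 km
  Norvane: 106.6825 km
  Brinmoor: 114.7436 km
  Kelbourne: 63.0719 km
  → nearest: Hollisk (59.8465 km)
Q3 at 0.8709°S, 36.2111°E:
  Hollisk: 188.2001 km
  Norvane: 79.3956 km
  Brinmoor: 193.7786 km
  Kelbourne: 116.0171 km
  → nearest: Norvane (79.3956 km)
Q4 at 0.4029°N, 35.6917°E:
  Hollisk: 44.2604 km
  Norvane: 104.3442 km
  Brinmoor: 71.4589 km
  Kelbourne: 48.3814 km
  → nearest: Hollisk (44.2604 km)

Q1→Kelbourne; Q2→Hollisk; Q3→Norvane; Q4→Hollisk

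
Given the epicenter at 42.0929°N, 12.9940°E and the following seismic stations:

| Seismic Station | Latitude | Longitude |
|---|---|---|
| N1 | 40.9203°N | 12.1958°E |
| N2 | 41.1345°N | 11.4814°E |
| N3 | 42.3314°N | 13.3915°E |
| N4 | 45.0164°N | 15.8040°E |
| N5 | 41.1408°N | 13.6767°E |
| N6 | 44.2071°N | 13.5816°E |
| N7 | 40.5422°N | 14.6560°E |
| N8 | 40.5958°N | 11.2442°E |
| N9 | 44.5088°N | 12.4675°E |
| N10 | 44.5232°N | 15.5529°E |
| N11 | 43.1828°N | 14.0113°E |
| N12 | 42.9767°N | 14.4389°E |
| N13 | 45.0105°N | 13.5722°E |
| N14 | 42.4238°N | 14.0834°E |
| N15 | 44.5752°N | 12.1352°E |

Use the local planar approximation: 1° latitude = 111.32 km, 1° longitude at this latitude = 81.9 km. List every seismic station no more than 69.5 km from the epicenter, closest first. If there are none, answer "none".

Distances from 42.0929°N, 12.9940°E:
N1: √((-1.1726·111.32)² + (-0.7982·81.9)²) = √(17039.081297 + 4273.574216) = 145.9885 km
N2: √((-0.9584·111.32)² + (-1.5126·81.9)²) = √(11382.561498 + 15346.735058) = 163.4910 km
N3: √((0.2385·111.32)² + (0.3975·81.9)²) = √(704.892942 + 1059.844303) = 42.0088 km
N4: √((2.9235·111.32)² + (2.8100·81.9)²) = √(105913.810154 + 52963.959321) = 398.5947 km
N5: √((-0.9521·111.32)² + (0.6827·81.9)²) = √(11233.407814 + 3126.278106) = 119.8319 km
N6: √((2.1142·111.32)² + (0.5876·81.9)²) = √(55390.914108 + 2315.961725) = 240.2226 km
N7: √((-1.5507·111.32)² + (1.6620·81.9)²) = √(29799.019137 + 18528.055477) = 219.8342 km
N8: √((-1.4971·111.32)² + (-1.7498·81.9)²) = √(27774.612979 + 20537.360566) = 219.7998 km
N9: √((2.4159·111.32)² + (-0.5265·81.9)²) = √(72327.641389 + 1859.364584) = 272.3729 km
N10: √((2.4303·111.32)² + (2.5589·81.9)²) = √(73192.430517 + 43921.223753) = 342.2187 km
N11: √((1.0899·111.32)² + (1.0173·81.9)²) = √(14720.403022 + 6941.700827) = 147.1805 km
N12: √((0.8838·111.32)² + (1.4449·81.9)²) = √(9679.532665 + 14003.718938) = 153.8936 km
N13: √((2.9176·111.32)² + (0.5782·81.9)²) = √(105486.746070 + 2242.456247) = 328.2213 km
N14: √((0.3309·111.32)² + (1.0894·81.9)²) = √(1356.875278 + 7960.540302) = 96.5268 km
N15: √((2.4823·111.32)² + (-0.8588·81.9)²) = √(76358.067732 + 4947.113508) = 285.1406 km
Threshold 69.5 km: N3 (42.0088 km) is within range.

N3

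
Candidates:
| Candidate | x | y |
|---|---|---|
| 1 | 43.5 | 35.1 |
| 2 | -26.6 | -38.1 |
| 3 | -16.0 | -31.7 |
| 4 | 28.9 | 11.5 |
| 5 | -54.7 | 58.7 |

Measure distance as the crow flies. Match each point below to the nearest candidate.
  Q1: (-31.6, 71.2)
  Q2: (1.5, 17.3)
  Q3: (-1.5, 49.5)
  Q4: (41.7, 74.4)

Q1→5; Q2→4; Q3→1; Q4→1

Q1 at (-31.6, 71.2):
  1: 83.3
  2: 109.4
  3: 104.1
  4: 85.0
  5: 26.3
  → nearest: 5 (26.3)
Q2 at (1.5, 17.3):
  1: 45.6
  2: 62.1
  3: 52.0
  4: 28.0
  5: 69.8
  → nearest: 4 (28.0)
Q3 at (-1.5, 49.5):
  1: 47.2
  2: 91.1
  3: 82.5
  4: 48.7
  5: 54.0
  → nearest: 1 (47.2)
Q4 at (41.7, 74.4):
  1: 39.3
  2: 131.6
  3: 120.8
  4: 64.2
  5: 97.7
  → nearest: 1 (39.3)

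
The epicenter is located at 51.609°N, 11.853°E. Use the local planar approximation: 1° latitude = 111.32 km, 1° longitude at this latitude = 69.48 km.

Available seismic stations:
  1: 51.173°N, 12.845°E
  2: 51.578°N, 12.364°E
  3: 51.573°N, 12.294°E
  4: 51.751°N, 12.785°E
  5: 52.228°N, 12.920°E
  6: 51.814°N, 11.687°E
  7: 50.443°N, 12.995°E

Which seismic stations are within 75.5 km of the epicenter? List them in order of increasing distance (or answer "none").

6, 3, 2, 4

Distances from 51.609°N, 11.853°E:
1: √((-0.436·111.32)² + (0.992·69.48)²) = √(2355.69670 + 4750.53983) = 84.298 km
2: √((-0.031·111.32)² + (0.511·69.48)²) = √(11.90885 + 1260.55390) = 35.672 km
3: √((-0.036·111.32)² + (0.441·69.48)²) = √(16.06022 + 938.85127) = 30.902 km
4: √((0.142·111.32)² + (0.932·69.48)²) = √(249.87516 + 4193.25665) = 66.657 km
5: √((0.619·111.32)² + (1.067·69.48)²) = √(4748.18567 + 5496.02195) = 101.214 km
6: √((0.205·111.32)² + (-0.166·69.48)²) = √(520.77978 + 133.02577) = 25.570 km
7: √((-1.166·111.32)² + (1.142·69.48)²) = √(16847.81155 + 6295.81311) = 152.130 km
Threshold 75.5 km: 6 (25.570 km), 3 (30.902 km), 2 (35.672 km), 4 (66.657 km) are within range.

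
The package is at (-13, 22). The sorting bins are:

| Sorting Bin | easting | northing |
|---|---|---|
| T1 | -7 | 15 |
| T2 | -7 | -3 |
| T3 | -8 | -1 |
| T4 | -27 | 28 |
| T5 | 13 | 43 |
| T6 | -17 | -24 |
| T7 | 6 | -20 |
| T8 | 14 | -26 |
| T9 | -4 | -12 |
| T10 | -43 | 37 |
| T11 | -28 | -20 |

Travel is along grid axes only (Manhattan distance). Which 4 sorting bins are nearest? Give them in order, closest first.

Distances from (-13, 22):
T1: 13
T2: 31
T3: 28
T4: 20
T5: 47
T6: 50
T7: 61
T8: 75
T9: 43
T10: 45
T11: 57
Sorted: T1 (13) < T4 (20) < T3 (28) < T2 (31) < T9 (43) < T10 (45) < …

T1, T4, T3, T2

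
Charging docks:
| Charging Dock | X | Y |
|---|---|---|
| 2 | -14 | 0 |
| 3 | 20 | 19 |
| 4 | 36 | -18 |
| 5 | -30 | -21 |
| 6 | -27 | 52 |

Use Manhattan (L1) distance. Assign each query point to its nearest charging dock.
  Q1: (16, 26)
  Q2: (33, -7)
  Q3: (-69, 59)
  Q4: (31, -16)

Q1→3; Q2→4; Q3→6; Q4→4

Q1 at (16, 26):
  2: |-30| + |-26| = 30 + 26 = 56
  3: |4| + |-7| = 4 + 7 = 11
  4: |20| + |-44| = 20 + 44 = 64
  5: |-46| + |-47| = 46 + 47 = 93
  6: |-43| + |26| = 43 + 26 = 69
  → nearest: 3 (11)
Q2 at (33, -7):
  2: |-47| + |7| = 47 + 7 = 54
  3: |-13| + |26| = 13 + 26 = 39
  4: |3| + |-11| = 3 + 11 = 14
  5: |-63| + |-14| = 63 + 14 = 77
  6: |-60| + |59| = 60 + 59 = 119
  → nearest: 4 (14)
Q3 at (-69, 59):
  2: |55| + |-59| = 55 + 59 = 114
  3: |89| + |-40| = 89 + 40 = 129
  4: |105| + |-77| = 105 + 77 = 182
  5: |39| + |-80| = 39 + 80 = 119
  6: |42| + |-7| = 42 + 7 = 49
  → nearest: 6 (49)
Q4 at (31, -16):
  2: |-45| + |16| = 45 + 16 = 61
  3: |-11| + |35| = 11 + 35 = 46
  4: |5| + |-2| = 5 + 2 = 7
  5: |-61| + |-5| = 61 + 5 = 66
  6: |-58| + |68| = 58 + 68 = 126
  → nearest: 4 (7)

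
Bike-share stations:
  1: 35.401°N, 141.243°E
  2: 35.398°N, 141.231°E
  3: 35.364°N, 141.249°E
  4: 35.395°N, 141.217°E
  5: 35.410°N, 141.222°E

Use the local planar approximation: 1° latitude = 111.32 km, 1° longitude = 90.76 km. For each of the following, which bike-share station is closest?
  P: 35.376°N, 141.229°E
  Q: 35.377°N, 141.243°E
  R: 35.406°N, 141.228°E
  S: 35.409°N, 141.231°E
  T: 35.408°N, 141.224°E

P at 35.376°N, 141.229°E:
  1: √((0.025·111.32)² + (0.014·90.76)²) = √(7.745089 + 1.614526) = 3.0593 km
  2: √((0.022·111.32)² + (0.002·90.76)²) = √(5.997797 + 0.032950) = 2.4558 km
  3: √((-0.012·111.32)² + (0.020·90.76)²) = √(1.784469 + 3.294951) = 2.2538 km
  4: √((0.019·111.32)² + (-0.012·90.76)²) = √(4.473563 + 1.186182) = 2.3790 km
  5: √((0.034·111.32)² + (-0.007·90.76)²) = √(14.325317 + 0.403632) = 3.8378 km
  → nearest: 3 (2.2538 km)
Q at 35.377°N, 141.243°E:
  1: √((0.024·111.32)² + (0.000·90.76)²) = √(7.137874 + 0.000000) = 2.6717 km
  2: √((0.021·111.32)² + (-0.012·90.76)²) = √(5.464935 + 1.186182) = 2.5790 km
  3: √((-0.013·111.32)² + (0.006·90.76)²) = √(2.094272 + 0.296546) = 1.5462 km
  4: √((0.018·111.32)² + (-0.026·90.76)²) = √(4.015054 + 5.568467) = 3.0957 km
  5: √((0.033·111.32)² + (-0.021·90.76)²) = √(13.495043 + 3.632684) = 4.1386 km
  → nearest: 3 (1.5462 km)
R at 35.406°N, 141.228°E:
  1: √((-0.005·111.32)² + (0.015·90.76)²) = √(0.309804 + 1.853410) = 1.4708 km
  2: √((-0.008·111.32)² + (0.003·90.76)²) = √(0.793097 + 0.074136) = 0.9313 km
  3: √((-0.042·111.32)² + (0.021·90.76)²) = √(21.859739 + 3.632684) = 5.0490 km
  4: √((-0.011·111.32)² + (-0.011·90.76)²) = √(1.499449 + 0.996723) = 1.5799 km
  5: √((0.004·111.32)² + (-0.006·90.76)²) = √(0.198274 + 0.296546) = 0.7034 km
  → nearest: 5 (0.7034 km)
S at 35.409°N, 141.231°E:
  1: √((-0.008·111.32)² + (0.012·90.76)²) = √(0.793097 + 1.186182) = 1.4069 km
  2: √((-0.011·111.32)² + (0.000·90.76)²) = √(1.499449 + 0.000000) = 1.2245 km
  3: √((-0.045·111.32)² + (0.018·90.76)²) = √(25.094088 + 2.668910) = 5.2691 km
  4: √((-0.014·111.32)² + (-0.014·90.76)²) = √(2.428860 + 1.614526) = 2.0108 km
  5: √((0.001·111.32)² + (-0.009·90.76)²) = √(0.012392 + 0.667228) = 0.8244 km
  → nearest: 5 (0.8244 km)
T at 35.408°N, 141.224°E:
  1: √((-0.007·111.32)² + (0.019·90.76)²) = √(0.607215 + 2.973693) = 1.8923 km
  2: √((-0.010·111.32)² + (0.007·90.76)²) = √(1.239214 + 0.403632) = 1.2817 km
  3: √((-0.044·111.32)² + (0.025·90.76)²) = √(23.991188 + 5.148361) = 5.3981 km
  4: √((-0.013·111.32)² + (-0.007·90.76)²) = √(2.094272 + 0.403632) = 1.5805 km
  5: √((0.002·111.32)² + (-0.002·90.76)²) = √(0.049569 + 0.032950) = 0.2873 km
  → nearest: 5 (0.2873 km)

P→3; Q→3; R→5; S→5; T→5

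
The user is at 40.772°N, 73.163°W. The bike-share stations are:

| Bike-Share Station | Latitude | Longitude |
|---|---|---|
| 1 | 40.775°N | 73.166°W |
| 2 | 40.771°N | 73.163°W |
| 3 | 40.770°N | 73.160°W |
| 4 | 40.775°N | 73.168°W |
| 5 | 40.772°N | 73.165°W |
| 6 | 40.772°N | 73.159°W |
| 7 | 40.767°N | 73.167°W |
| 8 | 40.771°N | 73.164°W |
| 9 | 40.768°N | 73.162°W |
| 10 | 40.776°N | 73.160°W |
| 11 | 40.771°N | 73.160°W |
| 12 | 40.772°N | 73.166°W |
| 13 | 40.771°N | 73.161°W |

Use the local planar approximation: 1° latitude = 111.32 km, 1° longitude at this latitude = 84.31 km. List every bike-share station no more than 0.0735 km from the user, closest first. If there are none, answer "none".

Distances from 40.772°N, 73.163°W:
1: 0.4189 km
2: 0.1113 km
3: 0.3370 km
4: 0.5378 km
5: 0.1686 km
6: 0.3372 km
7: 0.6508 km
8: 0.1396 km
9: 0.4532 km
10: 0.5121 km
11: 0.2763 km
12: 0.2529 km
13: 0.2021 km
Threshold 0.0735 km: none within range.

none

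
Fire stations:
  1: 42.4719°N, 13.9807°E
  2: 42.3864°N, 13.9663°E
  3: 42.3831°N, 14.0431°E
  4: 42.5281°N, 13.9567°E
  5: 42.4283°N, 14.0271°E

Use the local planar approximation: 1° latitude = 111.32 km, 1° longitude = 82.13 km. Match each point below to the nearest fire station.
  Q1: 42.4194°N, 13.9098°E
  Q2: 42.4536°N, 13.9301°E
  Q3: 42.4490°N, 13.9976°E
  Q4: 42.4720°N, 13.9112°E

Q1 at 42.4194°N, 13.9098°E:
  1: √((0.0525·111.32)² + (0.0709·82.13)²) = √(34.155842 + 33.907527) = 8.2501 km
  2: √((-0.0330·111.32)² + (0.0565·82.13)²) = √(13.495043 + 21.532802) = 5.9184 km
  3: √((-0.0363·111.32)² + (0.1333·82.13)²) = √(16.329002 + 119.857149) = 11.6699 km
  4: √((0.1087·111.32)² + (0.0469·82.13)²) = √(146.421713 + 14.837110) = 12.6988 km
  5: √((0.0089·111.32)² + (0.1173·82.13)²) = √(0.981582 + 92.811047) = 9.6847 km
  → nearest: 2 (5.9184 km)
Q2 at 42.4536°N, 13.9301°E:
  1: √((0.0183·111.32)² + (0.0506·82.13)²) = √(4.150005 + 17.270491) = 4.6282 km
  2: √((-0.0672·111.32)² + (0.0362·82.13)²) = √(55.960932 + 8.839359) = 8.0499 km
  3: √((-0.0705·111.32)² + (0.1130·82.13)²) = √(61.592046 + 86.131207) = 12.1541 km
  4: √((0.0745·111.32)² + (0.0266·82.13)²) = √(68.779488 + 4.772731) = 8.5763 km
  5: √((-0.0253·111.32)² + (0.0970·82.13)²) = √(7.932086 + 63.466875) = 8.4498 km
  → nearest: 1 (4.6282 km)
Q3 at 42.4490°N, 13.9976°E:
  1: √((0.0229·111.32)² + (-0.0169·82.13)²) = √(6.498563 + 1.926536) = 2.9026 km
  2: √((-0.0626·111.32)² + (-0.0313·82.13)²) = √(48.561832 + 6.608339) = 7.4277 km
  3: √((-0.0659·111.32)² + (0.0455·82.13)²) = √(53.816720 + 13.964534) = 8.2329 km
  4: √((0.0791·111.32)² + (-0.0409·82.13)²) = √(77.535280 + 11.283667) = 9.4244 km
  5: √((-0.0207·111.32)² + (0.0295·82.13)²) = √(5.309909 + 5.870129) = 3.3437 km
  → nearest: 1 (2.9026 km)
Q4 at 42.4720°N, 13.9112°E:
  1: √((-0.0001·111.32)² + (0.0695·82.13)²) = √(0.000124 + 32.581664) = 5.7080 km
  2: √((-0.0856·111.32)² + (0.0551·82.13)²) = √(90.801689 + 20.478910) = 10.5490 km
  3: √((-0.0889·111.32)² + (0.1319·82.13)²) = √(97.937704 + 117.352741) = 14.6728 km
  4: √((0.0561·111.32)² + (0.0455·82.13)²) = √(39.000674 + 13.964534) = 7.2777 km
  5: √((-0.0437·111.32)² + (0.1159·82.13)²) = √(23.665150 + 90.608829) = 10.6899 km
  → nearest: 1 (5.7080 km)

Q1→2; Q2→1; Q3→1; Q4→1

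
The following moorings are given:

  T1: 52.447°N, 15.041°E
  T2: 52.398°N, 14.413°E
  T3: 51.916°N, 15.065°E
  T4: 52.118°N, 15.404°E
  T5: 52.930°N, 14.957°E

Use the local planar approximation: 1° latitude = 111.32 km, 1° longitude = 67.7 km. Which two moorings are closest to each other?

T3 and T4

Pairwise distances:
T1–T2: √((-0.049·111.32)² + (-0.628·67.7)²) = √(29.75353 + 1807.57624) = 42.864 km
T1–T3: √((-0.531·111.32)² + (0.024·67.7)²) = √(3494.10086 + 2.63998) = 59.133 km
T1–T4: √((-0.329·111.32)² + (0.363·67.7)²) = √(1341.33789 + 603.93554) = 44.105 km
T1–T5: √((0.483·111.32)² + (-0.084·67.7)²) = √(2890.95051 + 32.33969) = 54.067 km
T2–T3: √((-0.482·111.32)² + (0.652·67.7)²) = √(2878.99209 + 1948.37491) = 69.479 km
T2–T4: √((-0.280·111.32)² + (0.991·67.7)²) = √(971.54396 + 4501.16203) = 73.978 km
T2–T5: √((0.532·111.32)² + (0.544·67.7)²) = √(3507.27371 + 1356.36051) = 69.740 km
T3–T4: √((0.202·111.32)² + (0.339·67.7)²) = √(505.64898 + 526.71627) = 32.130 km
T3–T5: √((1.014·111.32)² + (-0.108·67.7)²) = √(12741.55125 + 53.45949) = 113.115 km
T4–T5: √((0.812·111.32)² + (-0.447·67.7)²) = √(8170.68474 + 915.78259) = 95.323 km
Closest pair: T3–T4 at 32.130 km.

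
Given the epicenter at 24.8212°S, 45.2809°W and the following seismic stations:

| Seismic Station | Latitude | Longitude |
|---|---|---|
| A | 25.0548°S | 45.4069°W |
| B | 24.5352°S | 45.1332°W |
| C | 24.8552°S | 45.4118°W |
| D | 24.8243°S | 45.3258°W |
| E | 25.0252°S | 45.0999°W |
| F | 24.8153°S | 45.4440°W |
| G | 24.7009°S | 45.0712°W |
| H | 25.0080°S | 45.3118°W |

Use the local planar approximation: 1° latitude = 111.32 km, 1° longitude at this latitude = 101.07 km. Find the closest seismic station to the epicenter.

Distances from 24.8212°S, 45.2809°W:
A: √((-0.2336·111.32)² + (-0.1260·101.07)²) = √(676.226323 + 162.175640) = 28.9552 km
B: √((0.2860·111.32)² + (0.1477·101.07)²) = √(1013.627680 + 222.846348) = 35.1635 km
C: √((-0.0340·111.32)² + (-0.1309·101.07)²) = √(14.325317 + 175.034567) = 13.7608 km
D: √((-0.0031·111.32)² + (-0.0449·101.07)²) = √(0.119088 + 20.593834) = 4.5511 km
E: √((-0.2040·111.32)² + (0.1810·101.07)²) = √(515.711398 + 334.658362) = 29.1611 km
F: √((0.0059·111.32)² + (-0.1631·101.07)²) = √(0.431370 + 271.739301) = 16.4976 km
G: √((0.1203·111.32)² + (0.2097·101.07)²) = √(179.340200 + 449.201701) = 25.0707 km
H: √((-0.1868·111.32)² + (-0.0309·101.07)²) = √(432.414391 + 9.753523) = 21.0278 km
Minimum: D at 4.5511 km.

D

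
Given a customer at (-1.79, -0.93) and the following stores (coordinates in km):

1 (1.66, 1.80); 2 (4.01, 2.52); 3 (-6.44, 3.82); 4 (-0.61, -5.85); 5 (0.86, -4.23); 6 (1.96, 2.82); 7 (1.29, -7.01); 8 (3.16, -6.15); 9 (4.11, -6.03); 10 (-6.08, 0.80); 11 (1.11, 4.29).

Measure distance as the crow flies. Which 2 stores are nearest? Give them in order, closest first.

Distances from (-1.79, -0.93):
1: √((3.45)² + (2.73)²) = √(11.9025 + 7.4529) = 4.40 km
2: √((5.80)² + (3.45)²) = √(33.6400 + 11.9025) = 6.75 km
3: √((-4.65)² + (4.75)²) = √(21.6225 + 22.5625) = 6.65 km
4: √((1.18)² + (-4.92)²) = √(1.3924 + 24.2064) = 5.06 km
5: √((2.65)² + (-3.30)²) = √(7.0225 + 10.8900) = 4.23 km
6: √((3.75)² + (3.75)²) = √(14.0625 + 14.0625) = 5.30 km
7: √((3.08)² + (-6.08)²) = √(9.4864 + 36.9664) = 6.82 km
8: √((4.95)² + (-5.22)²) = √(24.5025 + 27.2484) = 7.19 km
9: √((5.90)² + (-5.10)²) = √(34.8100 + 26.0100) = 7.80 km
10: √((-4.29)² + (1.73)²) = √(18.4041 + 2.9929) = 4.63 km
11: √((2.90)² + (5.22)²) = √(8.4100 + 27.2484) = 5.97 km
Sorted: 5 (4.23 km) < 1 (4.40 km) < 10 (4.63 km) < 4 (5.06 km) < …

5, 1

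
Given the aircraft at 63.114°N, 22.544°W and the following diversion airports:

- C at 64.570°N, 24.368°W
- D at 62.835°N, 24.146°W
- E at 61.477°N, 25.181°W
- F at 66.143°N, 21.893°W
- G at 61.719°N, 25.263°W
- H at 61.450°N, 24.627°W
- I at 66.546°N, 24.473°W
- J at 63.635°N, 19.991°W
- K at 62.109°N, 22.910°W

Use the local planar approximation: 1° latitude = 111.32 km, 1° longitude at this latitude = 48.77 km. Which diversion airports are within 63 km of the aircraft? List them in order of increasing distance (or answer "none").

Distances from 63.114°N, 22.544°W:
C: √((1.456·111.32)² + (-1.824·48.77)²) = √(26270.54879 + 7913.25533) = 184.889 km
D: √((-0.279·111.32)² + (-1.602·48.77)²) = √(964.61676 + 6104.22502) = 84.076 km
E: √((-1.637·111.32)² + (-2.637·48.77)²) = √(33208.07905 + 16539.62927) = 223.042 km
F: √((3.029·111.32)² + (0.651·48.77)²) = √(113695.93617 + 1008.01615) = 338.680 km
G: √((-1.395·111.32)² + (-2.719·48.77)²) = √(24115.41891 + 17584.25311) = 204.205 km
H: √((-1.664·111.32)² + (-2.083·48.77)²) = √(34312.55352 + 10320.10346) = 211.264 km
I: √((3.432·111.32)² + (-1.929·48.77)²) = √(145962.38588 + 8850.54402) = 393.463 km
J: √((0.521·111.32)² + (2.553·48.77)²) = √(3363.73553 + 15502.69279) = 137.355 km
K: √((-1.005·111.32)² + (-0.366·48.77)²) = √(12516.37363 + 318.61607) = 113.292 km
Threshold 63 km: none within range.

none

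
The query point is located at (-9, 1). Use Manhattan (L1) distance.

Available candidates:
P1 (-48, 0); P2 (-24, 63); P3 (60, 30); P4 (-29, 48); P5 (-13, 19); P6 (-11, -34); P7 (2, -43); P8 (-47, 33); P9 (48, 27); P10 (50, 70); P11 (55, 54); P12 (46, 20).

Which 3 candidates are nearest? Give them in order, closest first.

P5, P6, P1

Distances from (-9, 1):
P1: |-39| + |-1| = 39 + 1 = 40
P2: |-15| + |62| = 15 + 62 = 77
P3: |69| + |29| = 69 + 29 = 98
P4: |-20| + |47| = 20 + 47 = 67
P5: |-4| + |18| = 4 + 18 = 22
P6: |-2| + |-35| = 2 + 35 = 37
P7: |11| + |-44| = 11 + 44 = 55
P8: |-38| + |32| = 38 + 32 = 70
P9: |57| + |26| = 57 + 26 = 83
P10: |59| + |69| = 59 + 69 = 128
P11: |64| + |53| = 64 + 53 = 117
P12: |55| + |19| = 55 + 19 = 74
Sorted: P5 (22) < P6 (37) < P1 (40) < P7 (55) < P4 (67) < …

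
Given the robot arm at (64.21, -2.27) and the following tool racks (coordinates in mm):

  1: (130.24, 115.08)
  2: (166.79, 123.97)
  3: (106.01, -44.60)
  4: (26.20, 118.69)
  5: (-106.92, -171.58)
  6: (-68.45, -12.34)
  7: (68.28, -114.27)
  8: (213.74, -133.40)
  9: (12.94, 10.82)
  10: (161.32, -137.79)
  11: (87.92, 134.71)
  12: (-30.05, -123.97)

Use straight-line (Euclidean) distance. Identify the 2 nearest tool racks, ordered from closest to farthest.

9, 3

Distances from (64.21, -2.27):
1: √((66.03)² + (117.35)²) = √(4359.9609 + 13771.0225) = 134.65 mm
2: √((102.58)² + (126.24)²) = √(10522.6564 + 15936.5376) = 162.66 mm
3: √((41.80)² + (-42.33)²) = √(1747.2400 + 1791.8289) = 59.49 mm
4: √((-38.01)² + (120.96)²) = √(1444.7601 + 14631.3216) = 126.79 mm
5: √((-171.13)² + (-169.31)²) = √(29285.4769 + 28665.8761) = 240.73 mm
6: √((-132.66)² + (-10.07)²) = √(17598.6756 + 101.4049) = 133.04 mm
7: √((4.07)² + (-112.00)²) = √(16.5649 + 12544.0000) = 112.07 mm
8: √((149.53)² + (-131.13)²) = √(22359.2209 + 17195.0769) = 198.88 mm
9: √((-51.27)² + (13.09)²) = √(2628.6129 + 171.3481) = 52.91 mm
10: √((97.11)² + (-135.52)²) = √(9430.3521 + 18365.6704) = 166.72 mm
11: √((23.71)² + (136.98)²) = √(562.1641 + 18763.5204) = 139.02 mm
12: √((-94.26)² + (-121.70)²) = √(8884.9476 + 14810.8900) = 153.93 mm
Sorted: 9 (52.91 mm) < 3 (59.49 mm) < 7 (112.07 mm) < 4 (126.79 mm) < …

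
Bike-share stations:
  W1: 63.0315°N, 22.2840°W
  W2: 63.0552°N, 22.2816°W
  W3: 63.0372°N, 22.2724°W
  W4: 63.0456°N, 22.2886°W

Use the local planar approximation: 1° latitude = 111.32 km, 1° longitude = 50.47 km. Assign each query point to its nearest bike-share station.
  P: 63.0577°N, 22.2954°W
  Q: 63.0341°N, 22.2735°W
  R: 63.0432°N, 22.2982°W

P→W2; Q→W3; R→W4

P at 63.0577°N, 22.2954°W:
  W1: √((-0.0262·111.32)² + (0.0114·50.47)²) = √(8.506462 + 0.331037) = 2.9728 km
  W2: √((-0.0025·111.32)² + (0.0138·50.47)²) = √(0.077451 + 0.485093) = 0.7500 km
  W3: √((-0.0205·111.32)² + (0.0230·50.47)²) = √(5.207798 + 1.347480) = 2.5603 km
  W4: √((-0.0121·111.32)² + (0.0068·50.47)²) = √(1.814334 + 0.117783) = 1.3900 km
  → nearest: W2 (0.7500 km)
Q at 63.0341°N, 22.2735°W:
  W1: √((-0.0026·111.32)² + (-0.0105·50.47)²) = √(0.083771 + 0.280831) = 0.6038 km
  W2: √((0.0211·111.32)² + (-0.0081·50.47)²) = √(5.517106 + 0.167123) = 2.3842 km
  W3: √((0.0031·111.32)² + (0.0011·50.47)²) = √(0.119088 + 0.003082) = 0.3495 km
  W4: √((0.0115·111.32)² + (-0.0151·50.47)²) = √(1.638861 + 0.580792) = 1.4898 km
  → nearest: W3 (0.3495 km)
R at 63.0432°N, 22.2982°W:
  W1: √((-0.0117·111.32)² + (0.0142·50.47)²) = √(1.696360 + 0.513622) = 1.4866 km
  W2: √((0.0120·111.32)² + (0.0166·50.47)²) = √(1.784469 + 0.701912) = 1.5768 km
  W3: √((-0.0060·111.32)² + (0.0258·50.47)²) = √(0.446117 + 1.695532) = 1.4634 km
  W4: √((0.0024·111.32)² + (0.0096·50.47)²) = √(0.071379 + 0.234752) = 0.5533 km
  → nearest: W4 (0.5533 km)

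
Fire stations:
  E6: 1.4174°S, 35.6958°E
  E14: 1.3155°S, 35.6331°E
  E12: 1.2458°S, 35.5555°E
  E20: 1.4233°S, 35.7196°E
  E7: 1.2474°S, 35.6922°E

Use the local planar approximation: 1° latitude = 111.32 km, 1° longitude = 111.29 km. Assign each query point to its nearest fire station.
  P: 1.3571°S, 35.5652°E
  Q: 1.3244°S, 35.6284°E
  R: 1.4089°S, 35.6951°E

P→E14; Q→E14; R→E6

P at 1.3571°S, 35.5652°E:
  E6: 16.0097 km
  E14: 8.8627 km
  E12: 12.4369 km
  E20: 18.6968 km
  E7: 18.6787 km
  → nearest: E14 (8.8627 km)
Q at 1.3244°S, 35.6284°E:
  E6: 12.7845 km
  E14: 1.1203 km
  E12: 11.9323 km
  E20: 14.9742 km
  E7: 11.1305 km
  → nearest: E14 (1.1203 km)
R at 1.4089°S, 35.6951°E:
  E6: 0.9494 km
  E14: 12.4785 km
  E12: 23.8960 km
  E20: 3.1629 km
  E7: 17.9811 km
  → nearest: E6 (0.9494 km)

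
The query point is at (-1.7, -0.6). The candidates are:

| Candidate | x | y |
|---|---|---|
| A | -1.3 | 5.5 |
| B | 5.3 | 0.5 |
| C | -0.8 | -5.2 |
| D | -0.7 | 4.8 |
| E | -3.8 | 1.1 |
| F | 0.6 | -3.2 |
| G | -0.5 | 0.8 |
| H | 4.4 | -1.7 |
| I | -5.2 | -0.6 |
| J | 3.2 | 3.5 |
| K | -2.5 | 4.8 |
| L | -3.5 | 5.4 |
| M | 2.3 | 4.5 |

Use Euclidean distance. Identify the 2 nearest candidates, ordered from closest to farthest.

Distances from (-1.7, -0.6):
A: √((0.4)² + (6.1)²) = √(0.1600 + 37.2100) = 6.11
B: √((7.0)² + (1.1)²) = √(49.0000 + 1.2100) = 7.09
C: √((0.9)² + (-4.6)²) = √(0.8100 + 21.1600) = 4.69
D: √((1.0)² + (5.4)²) = √(1.0000 + 29.1600) = 5.49
E: √((-2.1)² + (1.7)²) = √(4.4100 + 2.8900) = 2.70
F: √((2.3)² + (-2.6)²) = √(5.2900 + 6.7600) = 3.47
G: √((1.2)² + (1.4)²) = √(1.4400 + 1.9600) = 1.84
H: √((6.1)² + (-1.1)²) = √(37.2100 + 1.2100) = 6.20
I: √((-3.5)² + (0.0)²) = √(12.2500 + 0.0000) = 3.50
J: √((4.9)² + (4.1)²) = √(24.0100 + 16.8100) = 6.39
K: √((-0.8)² + (5.4)²) = √(0.6400 + 29.1600) = 5.46
L: √((-1.8)² + (6.0)²) = √(3.2400 + 36.0000) = 6.26
M: √((4.0)² + (5.1)²) = √(16.0000 + 26.0100) = 6.48
Sorted: G (1.84) < E (2.70) < F (3.47) < I (3.50) < …

G, E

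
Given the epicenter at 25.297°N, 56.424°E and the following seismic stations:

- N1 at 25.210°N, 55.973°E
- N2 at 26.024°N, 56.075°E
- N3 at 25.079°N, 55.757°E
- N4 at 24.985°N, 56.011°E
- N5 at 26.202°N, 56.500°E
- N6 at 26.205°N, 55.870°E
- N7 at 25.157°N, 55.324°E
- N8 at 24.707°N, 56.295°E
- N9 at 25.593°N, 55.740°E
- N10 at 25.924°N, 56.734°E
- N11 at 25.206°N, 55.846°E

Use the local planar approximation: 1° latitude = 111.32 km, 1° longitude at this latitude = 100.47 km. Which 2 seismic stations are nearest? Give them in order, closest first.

Distances from 25.297°N, 56.424°E:
N1: 46.335 km
N2: 88.199 km
N3: 71.272 km
N4: 54.112 km
N5: 101.034 km
N6: 115.390 km
N7: 111.610 km
N8: 66.945 km
N9: 76.213 km
N10: 76.431 km
N11: 58.949 km
Sorted: N1 (46.335 km) < N4 (54.112 km) < N11 (58.949 km) < N8 (66.945 km) < …

N1, N4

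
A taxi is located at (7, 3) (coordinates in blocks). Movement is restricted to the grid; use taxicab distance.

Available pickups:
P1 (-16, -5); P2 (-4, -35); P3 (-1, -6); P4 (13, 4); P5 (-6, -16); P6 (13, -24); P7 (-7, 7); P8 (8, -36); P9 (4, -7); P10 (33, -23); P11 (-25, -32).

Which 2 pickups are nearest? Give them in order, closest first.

Distances from (7, 3):
P1: |-23| + |-8| = 23 + 8 = 31 blocks
P2: |-11| + |-38| = 11 + 38 = 49 blocks
P3: |-8| + |-9| = 8 + 9 = 17 blocks
P4: |6| + |1| = 6 + 1 = 7 blocks
P5: |-13| + |-19| = 13 + 19 = 32 blocks
P6: |6| + |-27| = 6 + 27 = 33 blocks
P7: |-14| + |4| = 14 + 4 = 18 blocks
P8: |1| + |-39| = 1 + 39 = 40 blocks
P9: |-3| + |-10| = 3 + 10 = 13 blocks
P10: |26| + |-26| = 26 + 26 = 52 blocks
P11: |-32| + |-35| = 32 + 35 = 67 blocks
Sorted: P4 (7 blocks) < P9 (13 blocks) < P3 (17 blocks) < P7 (18 blocks) < …

P4, P9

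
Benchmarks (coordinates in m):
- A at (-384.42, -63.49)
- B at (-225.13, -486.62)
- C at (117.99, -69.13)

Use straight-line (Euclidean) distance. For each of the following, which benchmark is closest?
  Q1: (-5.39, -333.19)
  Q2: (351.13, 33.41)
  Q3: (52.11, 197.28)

Q1 at (-5.39, -333.19):
  A: 465.19 m
  B: 268.00 m
  C: 291.46 m
  → nearest: B (268.00 m)
Q2 at (351.13, 33.41):
  A: 741.91 m
  B: 776.21 m
  C: 254.69 m
  → nearest: C (254.69 m)
Q3 at (52.11, 197.28):
  A: 508.49 m
  B: 737.96 m
  C: 274.43 m
  → nearest: C (274.43 m)

Q1→B; Q2→C; Q3→C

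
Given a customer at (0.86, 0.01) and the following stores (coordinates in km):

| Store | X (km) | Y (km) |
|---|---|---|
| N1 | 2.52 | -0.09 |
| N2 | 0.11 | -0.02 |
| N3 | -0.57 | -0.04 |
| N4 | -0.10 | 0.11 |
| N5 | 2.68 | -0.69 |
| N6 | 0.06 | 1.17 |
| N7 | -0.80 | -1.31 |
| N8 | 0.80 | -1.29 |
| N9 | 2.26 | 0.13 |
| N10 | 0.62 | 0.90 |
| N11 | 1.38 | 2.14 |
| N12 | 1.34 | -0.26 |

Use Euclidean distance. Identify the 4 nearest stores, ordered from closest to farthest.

Distances from (0.86, 0.01):
N1: √((1.66)² + (-0.10)²) = √(2.75560 + 0.01000) = 1.663 km
N2: √((-0.75)² + (-0.03)²) = √(0.56250 + 0.00090) = 0.751 km
N3: √((-1.43)² + (-0.05)²) = √(2.04490 + 0.00250) = 1.431 km
N4: √((-0.96)² + (0.10)²) = √(0.92160 + 0.01000) = 0.965 km
N5: √((1.82)² + (-0.70)²) = √(3.31240 + 0.49000) = 1.950 km
N6: √((-0.80)² + (1.16)²) = √(0.64000 + 1.34560) = 1.409 km
N7: √((-1.66)² + (-1.32)²) = √(2.75560 + 1.74240) = 2.121 km
N8: √((-0.06)² + (-1.30)²) = √(0.00360 + 1.69000) = 1.301 km
N9: √((1.40)² + (0.12)²) = √(1.96000 + 0.01440) = 1.405 km
N10: √((-0.24)² + (0.89)²) = √(0.05760 + 0.79210) = 0.922 km
N11: √((0.52)² + (2.13)²) = √(0.27040 + 4.53690) = 2.193 km
N12: √((0.48)² + (-0.27)²) = √(0.23040 + 0.07290) = 0.551 km
Sorted: N12 (0.551 km) < N2 (0.751 km) < N10 (0.922 km) < N4 (0.965 km) < N8 (1.301 km) < N9 (1.405 km) < …

N12, N2, N10, N4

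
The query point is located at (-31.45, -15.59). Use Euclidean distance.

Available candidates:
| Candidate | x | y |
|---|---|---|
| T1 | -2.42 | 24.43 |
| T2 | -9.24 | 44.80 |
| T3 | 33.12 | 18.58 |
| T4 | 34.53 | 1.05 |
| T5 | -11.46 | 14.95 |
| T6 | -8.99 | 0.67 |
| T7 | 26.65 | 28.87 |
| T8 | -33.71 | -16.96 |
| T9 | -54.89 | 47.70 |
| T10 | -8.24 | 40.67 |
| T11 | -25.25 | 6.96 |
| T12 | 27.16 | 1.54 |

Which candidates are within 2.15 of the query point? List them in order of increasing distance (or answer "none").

Distances from (-31.45, -15.59):
T1: √((29.03)² + (40.02)²) = √(842.7409 + 1601.6004) = 49.44
T2: √((22.21)² + (60.39)²) = √(493.2841 + 3646.9521) = 64.34
T3: √((64.57)² + (34.17)²) = √(4169.2849 + 1167.5889) = 73.05
T4: √((65.98)² + (16.64)²) = √(4353.3604 + 276.8896) = 68.05
T5: √((19.99)² + (30.54)²) = √(399.6001 + 932.6916) = 36.50
T6: √((22.46)² + (16.26)²) = √(504.4516 + 264.3876) = 27.73
T7: √((58.10)² + (44.46)²) = √(3375.6100 + 1976.6916) = 73.16
T8: √((-2.26)² + (-1.37)²) = √(5.1076 + 1.8769) = 2.64
T9: √((-23.44)² + (63.29)²) = √(549.4336 + 4005.6241) = 67.49
T10: √((23.21)² + (56.26)²) = √(538.7041 + 3165.1876) = 60.86
T11: √((6.20)² + (22.55)²) = √(38.4400 + 508.5025) = 23.39
T12: √((58.61)² + (17.13)²) = √(3435.1321 + 293.4369) = 61.06
Threshold 2.15: none within range.

none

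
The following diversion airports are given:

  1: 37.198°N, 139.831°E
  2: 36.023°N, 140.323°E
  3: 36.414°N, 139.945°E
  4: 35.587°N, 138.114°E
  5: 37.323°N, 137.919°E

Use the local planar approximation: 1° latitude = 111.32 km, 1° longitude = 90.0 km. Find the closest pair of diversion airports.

Pairwise distances:
1–2: 138.093 km
1–3: 87.876 km
1–4: 236.730 km
1–5: 172.642 km
2–3: 55.244 km
2–4: 204.649 km
2–5: 260.297 km
3–4: 188.762 km
3–5: 208.536 km
4–5: 194.047 km
Closest pair: 2–3 at 55.244 km.

2 and 3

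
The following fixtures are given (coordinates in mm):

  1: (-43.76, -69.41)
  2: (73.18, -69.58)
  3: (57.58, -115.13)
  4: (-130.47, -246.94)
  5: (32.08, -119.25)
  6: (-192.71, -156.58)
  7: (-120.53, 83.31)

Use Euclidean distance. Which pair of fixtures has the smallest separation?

3 and 5

Pairwise distances:
1–2: 116.94 mm
1–3: 111.18 mm
1–4: 197.57 mm
1–5: 90.75 mm
1–6: 172.58 mm
1–7: 170.93 mm
2–3: 48.15 mm
2–4: 270.06 mm
2–5: 64.47 mm
2–6: 279.76 mm
2–7: 246.78 mm
3–4: 229.64 mm
3–5: 25.83 mm
3–6: 253.70 mm
3–7: 266.65 mm
4–5: 206.71 mm
4–6: 109.72 mm
4–7: 330.40 mm
5–6: 227.87 mm
5–7: 253.61 mm
6–7: 250.51 mm
Closest pair: 3–5 at 25.83 mm.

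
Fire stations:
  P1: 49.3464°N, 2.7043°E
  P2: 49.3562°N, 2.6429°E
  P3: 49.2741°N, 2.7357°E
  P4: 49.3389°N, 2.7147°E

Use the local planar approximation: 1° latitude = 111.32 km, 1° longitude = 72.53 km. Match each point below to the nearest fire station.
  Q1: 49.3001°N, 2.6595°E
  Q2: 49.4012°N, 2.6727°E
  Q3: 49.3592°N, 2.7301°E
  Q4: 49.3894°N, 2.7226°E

Q1→P4; Q2→P2; Q3→P1; Q4→P1

Q1 at 49.3001°N, 2.6595°E:
  P1: √((0.0463·111.32)² + (0.0448·72.53)²) = √(26.564912 + 10.558236) = 6.0929 km
  P2: √((0.0561·111.32)² + (-0.0166·72.53)²) = √(39.000674 + 1.449611) = 6.3601 km
  P3: √((-0.0260·111.32)² + (0.0762·72.53)²) = √(8.377088 + 30.545363) = 6.2388 km
  P4: √((0.0388·111.32)² + (0.0552·72.53)²) = √(18.655627 + 16.029261) = 5.8894 km
  → nearest: P4 (5.8894 km)
Q2 at 49.4012°N, 2.6727°E:
  P1: √((-0.0548·111.32)² + (0.0316·72.53)²) = √(37.214099 + 5.253026) = 6.5167 km
  P2: √((-0.0450·111.32)² + (-0.0298·72.53)²) = √(25.094088 + 4.671624) = 5.4558 km
  P3: √((-0.1271·111.32)² + (0.0630·72.53)²) = √(200.187749 + 20.879325) = 14.8683 km
  P4: √((-0.0623·111.32)² + (0.0420·72.53)²) = √(48.097498 + 9.279700) = 7.5748 km
  → nearest: P2 (5.4558 km)
Q3 at 49.3592°N, 2.7301°E:
  P1: √((-0.0128·111.32)² + (-0.0258·72.53)²) = √(2.030329 + 3.501666) = 2.3520 km
  P2: √((-0.0030·111.32)² + (-0.0872·72.53)²) = √(0.111529 + 40.000768) = 6.3334 km
  P3: √((-0.0851·111.32)² + (0.0056·72.53)²) = √(89.744019 + 0.164972) = 9.4820 km
  P4: √((-0.0203·111.32)² + (-0.0154·72.53)²) = √(5.106678 + 1.247604) = 2.5208 km
  → nearest: P1 (2.3520 km)
Q4 at 49.3894°N, 2.7226°E:
  P1: √((-0.0430·111.32)² + (-0.0183·72.53)²) = √(22.913071 + 1.761723) = 4.9674 km
  P2: √((-0.0332·111.32)² + (-0.0797·72.53)²) = √(13.659115 + 33.415810) = 6.8611 km
  P3: √((-0.1153·111.32)² + (0.0131·72.53)²) = √(164.742256 + 0.902772) = 12.8703 km
  P4: √((-0.0505·111.32)² + (-0.0079·72.53)²) = √(31.603061 + 0.328314) = 5.6508 km
  → nearest: P1 (4.9674 km)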